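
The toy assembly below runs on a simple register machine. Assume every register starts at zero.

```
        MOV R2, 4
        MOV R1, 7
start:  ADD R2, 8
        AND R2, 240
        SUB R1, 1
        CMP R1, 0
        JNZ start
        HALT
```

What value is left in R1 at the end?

0

R2=4
R1=7
R2=4+8=12
R2=12&240=0
R1=7-1=6
CMP R1, 0  (cmp 6,0)
JNZ start: taken
R2=0+8=8
R2=8&240=0
R1=6-1=5
CMP R1, 0  (cmp 5,0)
JNZ start: taken
R2=0+8=8
R2=8&240=0
R1=5-1=4
CMP R1, 0  (cmp 4,0)
JNZ start: taken
R2=0+8=8
R2=8&240=0
R1=4-1=3
CMP R1, 0  (cmp 3,0)
JNZ start: taken
R2=0+8=8
R2=8&240=0
R1=3-1=2
CMP R1, 0  (cmp 2,0)
JNZ start: taken
R2=0+8=8
R2=8&240=0
R1=2-1=1
CMP R1, 0  (cmp 1,0)
JNZ start: taken
R2=0+8=8
R2=8&240=0
R1=1-1=0
CMP R1, 0  (cmp 0,0)
JNZ start: not taken
halt.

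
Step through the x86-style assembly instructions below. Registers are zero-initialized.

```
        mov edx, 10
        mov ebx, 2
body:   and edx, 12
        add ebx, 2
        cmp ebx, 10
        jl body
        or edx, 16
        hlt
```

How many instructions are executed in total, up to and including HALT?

edx=10
ebx=2
edx=10&12=8
ebx=2+2=4
cmp ebx, 10  (cmp 4,10)
jl body: taken
edx=8&12=8
ebx=4+2=6
cmp ebx, 10  (cmp 6,10)
jl body: taken
edx=8&12=8
ebx=6+2=8
cmp ebx, 10  (cmp 8,10)
jl body: taken
edx=8&12=8
ebx=8+2=10
cmp ebx, 10  (cmp 10,10)
jl body: not taken
edx=8|16=24
halt.
Total executed instructions: 20.

20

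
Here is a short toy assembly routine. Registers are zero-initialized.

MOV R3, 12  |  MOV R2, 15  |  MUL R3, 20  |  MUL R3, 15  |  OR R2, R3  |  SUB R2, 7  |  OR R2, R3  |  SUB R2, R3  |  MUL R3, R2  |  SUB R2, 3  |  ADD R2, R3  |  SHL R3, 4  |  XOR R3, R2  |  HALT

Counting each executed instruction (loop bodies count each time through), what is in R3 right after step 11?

after MOV R3, 12: R3=12
after MOV R2, 15: R2=15
after MUL R3, 20: R3=12*20=240
after MUL R3, 15: R3=240*15=3600
after OR R2, R3: R2=15|3600=3615
after SUB R2, 7: R2=3615-7=3608
after OR R2, R3: R2=3608|3600=3608
after SUB R2, R3: R2=3608-3600=8
after MUL R3, R2: R3=3600*8=28800
after SUB R2, 3: R2=8-3=5
after ADD R2, R3: R2=5+28800=28805
After step 11: R3 = 28800.

28800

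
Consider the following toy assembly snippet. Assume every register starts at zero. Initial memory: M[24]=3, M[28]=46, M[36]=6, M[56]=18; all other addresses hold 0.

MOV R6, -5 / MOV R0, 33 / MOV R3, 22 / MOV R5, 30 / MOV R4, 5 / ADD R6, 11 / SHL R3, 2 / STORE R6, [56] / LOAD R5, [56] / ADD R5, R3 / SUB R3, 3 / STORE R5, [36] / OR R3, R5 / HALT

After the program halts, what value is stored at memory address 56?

6

after MOV R6, -5: R6=-5
after MOV R0, 33: R0=33
after MOV R3, 22: R3=22
after MOV R5, 30: R5=30
after MOV R4, 5: R4=5
after ADD R6, 11: R6=(-5)+11=6
after SHL R3, 2: R3=22<<2=88
STORE R6, [56] → M[56]=6
after LOAD R5, [56]: R5=M[56]=6
after ADD R5, R3: R5=6+88=94
after SUB R3, 3: R3=88-3=85
STORE R5, [36] → M[36]=94
after OR R3, R5: R3=85|94=95
halt.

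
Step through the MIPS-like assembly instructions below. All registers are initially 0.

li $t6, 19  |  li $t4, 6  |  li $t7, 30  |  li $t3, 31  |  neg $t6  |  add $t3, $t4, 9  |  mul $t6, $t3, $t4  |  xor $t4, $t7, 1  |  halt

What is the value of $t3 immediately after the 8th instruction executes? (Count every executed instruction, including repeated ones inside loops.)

15

after li $t6, 19: $t6=19
after li $t4, 6: $t4=6
after li $t7, 30: $t7=30
after li $t3, 31: $t3=31
after neg $t6: $t6=-(19)=-19
after add $t3, $t4, 9: $t3=6+9=15
after mul $t6, $t3, $t4: $t6=15*6=90
after xor $t4, $t7, 1: $t4=30^1=31
After step 8: $t3 = 15.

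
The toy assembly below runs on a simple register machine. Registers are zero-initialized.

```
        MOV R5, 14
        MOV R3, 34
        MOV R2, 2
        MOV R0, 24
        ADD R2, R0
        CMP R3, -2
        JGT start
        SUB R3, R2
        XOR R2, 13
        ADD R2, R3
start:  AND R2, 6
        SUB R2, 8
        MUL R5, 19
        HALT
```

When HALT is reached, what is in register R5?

266

R5=14
R3=34
R2=2
R0=24
R2=2+24=26
CMP R3, -2  (cmp 34,-2)
JGT start: taken
R2=26&6=2
R2=2-8=-6
R5=14*19=266
halt.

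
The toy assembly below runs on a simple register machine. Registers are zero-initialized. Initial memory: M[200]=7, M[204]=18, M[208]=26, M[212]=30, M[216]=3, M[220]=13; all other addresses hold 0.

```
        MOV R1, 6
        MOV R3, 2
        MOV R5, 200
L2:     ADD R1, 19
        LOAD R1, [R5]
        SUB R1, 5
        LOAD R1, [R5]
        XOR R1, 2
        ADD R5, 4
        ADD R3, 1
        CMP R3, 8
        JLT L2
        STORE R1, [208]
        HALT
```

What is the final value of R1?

15

R1=6
R3=2
R5=200
R1=6+19=25
R1=M[200]=7
R1=7-5=2
R1=M[200]=7
R1=7^2=5
R5=200+4=204
R3=2+1=3
CMP R3, 8  (cmp 3,8)
JLT L2: taken
R1=5+19=24
R1=M[204]=18
R1=18-5=13
R1=M[204]=18
R1=18^2=16
R5=204+4=208
R3=3+1=4
CMP R3, 8  (cmp 4,8)
JLT L2: taken
R1=16+19=35
R1=M[208]=26
R1=26-5=21
R1=M[208]=26
R1=26^2=24
R5=208+4=212
R3=4+1=5
CMP R3, 8  (cmp 5,8)
JLT L2: taken
R1=24+19=43
R1=M[212]=30
R1=30-5=25
R1=M[212]=30
R1=30^2=28
R5=212+4=216
R3=5+1=6
CMP R3, 8  (cmp 6,8)
JLT L2: taken
R1=28+19=47
R1=M[216]=3
R1=3-5=-2
R1=M[216]=3
R1=3^2=1
R5=216+4=220
R3=6+1=7
CMP R3, 8  (cmp 7,8)
JLT L2: taken
R1=1+19=20
R1=M[220]=13
R1=13-5=8
R1=M[220]=13
R1=13^2=15
R5=220+4=224
R3=7+1=8
CMP R3, 8  (cmp 8,8)
JLT L2: not taken
STORE R1, [208] → M[208]=15
halt.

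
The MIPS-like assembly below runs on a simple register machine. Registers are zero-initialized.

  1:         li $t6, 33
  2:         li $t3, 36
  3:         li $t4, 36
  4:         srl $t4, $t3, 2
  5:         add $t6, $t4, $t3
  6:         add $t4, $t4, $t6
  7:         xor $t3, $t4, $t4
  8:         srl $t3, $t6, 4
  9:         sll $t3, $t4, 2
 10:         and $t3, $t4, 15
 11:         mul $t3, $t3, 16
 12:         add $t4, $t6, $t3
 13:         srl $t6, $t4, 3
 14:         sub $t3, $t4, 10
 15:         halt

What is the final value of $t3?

131

$t6=33
$t3=36
$t4=36
$t4=36>>2=9
$t6=9+36=45
$t4=9+45=54
$t3=54^54=0
$t3=45>>4=2
$t3=54<<2=216
$t3=54&15=6
$t3=6*16=96
$t4=45+96=141
$t6=141>>3=17
$t3=141-10=131
halt.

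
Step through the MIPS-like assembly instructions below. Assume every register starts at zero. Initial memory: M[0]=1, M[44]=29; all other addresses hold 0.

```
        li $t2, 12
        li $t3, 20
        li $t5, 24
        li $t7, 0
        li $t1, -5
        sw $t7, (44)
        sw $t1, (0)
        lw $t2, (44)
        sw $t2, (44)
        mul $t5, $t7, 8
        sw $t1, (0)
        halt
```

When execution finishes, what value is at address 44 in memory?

0

after li $t2, 12: $t2=12
after li $t3, 20: $t3=20
after li $t5, 24: $t5=24
after li $t7, 0: $t7=0
after li $t1, -5: $t1=-5
sw $t7, (44) → M[44]=0
sw $t1, (0) → M[0]=-5
after lw $t2, (44): $t2=M[44]=0
sw $t2, (44) → M[44]=0
after mul $t5, $t7, 8: $t5=0*8=0
sw $t1, (0) → M[0]=-5
halt.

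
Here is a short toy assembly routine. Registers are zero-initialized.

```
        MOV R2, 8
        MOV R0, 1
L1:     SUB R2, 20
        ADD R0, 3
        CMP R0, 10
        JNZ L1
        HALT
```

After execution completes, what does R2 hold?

-52

MOV R2, 8 → R2=8
MOV R0, 1 → R0=1
SUB R2, 20 → R2=8-20=-12
ADD R0, 3 → R0=1+3=4
CMP R0, 10  (cmp 4,10)
JNZ L1: taken
SUB R2, 20 → R2=(-12)-20=-32
ADD R0, 3 → R0=4+3=7
CMP R0, 10  (cmp 7,10)
JNZ L1: taken
SUB R2, 20 → R2=(-32)-20=-52
ADD R0, 3 → R0=7+3=10
CMP R0, 10  (cmp 10,10)
JNZ L1: not taken
halt.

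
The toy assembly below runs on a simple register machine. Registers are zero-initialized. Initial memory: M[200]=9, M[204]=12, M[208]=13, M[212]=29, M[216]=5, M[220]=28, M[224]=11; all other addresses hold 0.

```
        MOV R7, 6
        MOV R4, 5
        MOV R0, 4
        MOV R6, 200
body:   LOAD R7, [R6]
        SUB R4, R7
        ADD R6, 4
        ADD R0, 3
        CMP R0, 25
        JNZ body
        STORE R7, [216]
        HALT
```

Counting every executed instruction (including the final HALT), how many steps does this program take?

after MOV R7, 6: R7=6
after MOV R4, 5: R4=5
after MOV R0, 4: R0=4
after MOV R6, 200: R6=200
after LOAD R7, [R6]: R7=M[200]=9
after SUB R4, R7: R4=5-9=-4
after ADD R6, 4: R6=200+4=204
after ADD R0, 3: R0=4+3=7
CMP R0, 25  (cmp 7,25)
JNZ body: taken
after LOAD R7, [R6]: R7=M[204]=12
after SUB R4, R7: R4=(-4)-12=-16
after ADD R6, 4: R6=204+4=208
after ADD R0, 3: R0=7+3=10
CMP R0, 25  (cmp 10,25)
JNZ body: taken
after LOAD R7, [R6]: R7=M[208]=13
after SUB R4, R7: R4=(-16)-13=-29
after ADD R6, 4: R6=208+4=212
after ADD R0, 3: R0=10+3=13
CMP R0, 25  (cmp 13,25)
JNZ body: taken
after LOAD R7, [R6]: R7=M[212]=29
after SUB R4, R7: R4=(-29)-29=-58
after ADD R6, 4: R6=212+4=216
after ADD R0, 3: R0=13+3=16
CMP R0, 25  (cmp 16,25)
JNZ body: taken
after LOAD R7, [R6]: R7=M[216]=5
after SUB R4, R7: R4=(-58)-5=-63
after ADD R6, 4: R6=216+4=220
after ADD R0, 3: R0=16+3=19
CMP R0, 25  (cmp 19,25)
JNZ body: taken
after LOAD R7, [R6]: R7=M[220]=28
after SUB R4, R7: R4=(-63)-28=-91
after ADD R6, 4: R6=220+4=224
after ADD R0, 3: R0=19+3=22
CMP R0, 25  (cmp 22,25)
JNZ body: taken
after LOAD R7, [R6]: R7=M[224]=11
after SUB R4, R7: R4=(-91)-11=-102
after ADD R6, 4: R6=224+4=228
after ADD R0, 3: R0=22+3=25
CMP R0, 25  (cmp 25,25)
JNZ body: not taken
STORE R7, [216] → M[216]=11
halt.
Total executed instructions: 48.

48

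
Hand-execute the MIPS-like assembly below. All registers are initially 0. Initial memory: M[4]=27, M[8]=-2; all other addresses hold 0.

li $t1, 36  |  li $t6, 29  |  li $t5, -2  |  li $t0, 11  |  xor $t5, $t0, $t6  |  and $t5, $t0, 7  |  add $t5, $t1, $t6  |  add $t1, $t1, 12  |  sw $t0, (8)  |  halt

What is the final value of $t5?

after li $t1, 36: $t1=36
after li $t6, 29: $t6=29
after li $t5, -2: $t5=-2
after li $t0, 11: $t0=11
after xor $t5, $t0, $t6: $t5=11^29=22
after and $t5, $t0, 7: $t5=11&7=3
after add $t5, $t1, $t6: $t5=36+29=65
after add $t1, $t1, 12: $t1=36+12=48
sw $t0, (8) → M[8]=11
halt.

65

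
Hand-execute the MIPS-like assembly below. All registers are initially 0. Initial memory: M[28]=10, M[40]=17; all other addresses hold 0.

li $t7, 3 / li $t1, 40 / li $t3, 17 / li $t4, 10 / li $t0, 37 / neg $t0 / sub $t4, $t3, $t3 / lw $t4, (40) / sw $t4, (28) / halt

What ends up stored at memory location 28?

$t7=3
$t1=40
$t3=17
$t4=10
$t0=37
$t0=-(37)=-37
$t4=17-17=0
$t4=M[40]=17
sw $t4, (28) → M[28]=17
halt.

17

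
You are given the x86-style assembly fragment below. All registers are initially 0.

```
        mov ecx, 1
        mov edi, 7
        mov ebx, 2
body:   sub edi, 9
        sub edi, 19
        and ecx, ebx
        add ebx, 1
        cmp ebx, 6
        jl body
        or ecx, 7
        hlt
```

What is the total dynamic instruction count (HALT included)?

29

ecx=1
edi=7
ebx=2
edi=7-9=-2
edi=(-2)-19=-21
ecx=1&2=0
ebx=2+1=3
cmp ebx, 6  (cmp 3,6)
jl body: taken
edi=(-21)-9=-30
edi=(-30)-19=-49
ecx=0&3=0
ebx=3+1=4
cmp ebx, 6  (cmp 4,6)
jl body: taken
edi=(-49)-9=-58
edi=(-58)-19=-77
ecx=0&4=0
ebx=4+1=5
cmp ebx, 6  (cmp 5,6)
jl body: taken
edi=(-77)-9=-86
edi=(-86)-19=-105
ecx=0&5=0
ebx=5+1=6
cmp ebx, 6  (cmp 6,6)
jl body: not taken
ecx=0|7=7
halt.
Total executed instructions: 29.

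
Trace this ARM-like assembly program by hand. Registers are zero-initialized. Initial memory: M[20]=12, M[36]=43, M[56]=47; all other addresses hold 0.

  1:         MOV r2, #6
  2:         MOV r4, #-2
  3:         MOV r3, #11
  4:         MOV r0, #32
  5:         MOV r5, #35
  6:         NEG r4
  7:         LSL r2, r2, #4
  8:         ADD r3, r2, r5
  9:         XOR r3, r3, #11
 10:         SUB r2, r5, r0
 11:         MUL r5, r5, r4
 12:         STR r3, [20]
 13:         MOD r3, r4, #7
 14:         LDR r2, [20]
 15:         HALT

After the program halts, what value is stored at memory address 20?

r2=6
r4=-2
r3=11
r0=32
r5=35
r4=-(-2)=2
r2=6<<4=96
r3=96+35=131
r3=131^11=136
r2=35-32=3
r5=35*2=70
STR r3, [20] → M[20]=136
r3=2%7=2
r2=M[20]=136
halt.

136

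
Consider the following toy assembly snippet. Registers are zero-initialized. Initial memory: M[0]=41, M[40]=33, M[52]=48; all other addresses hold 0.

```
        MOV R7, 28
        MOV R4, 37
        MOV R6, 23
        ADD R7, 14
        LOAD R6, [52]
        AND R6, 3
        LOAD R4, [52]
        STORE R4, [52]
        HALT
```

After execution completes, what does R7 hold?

42

after MOV R7, 28: R7=28
after MOV R4, 37: R4=37
after MOV R6, 23: R6=23
after ADD R7, 14: R7=28+14=42
after LOAD R6, [52]: R6=M[52]=48
after AND R6, 3: R6=48&3=0
after LOAD R4, [52]: R4=M[52]=48
STORE R4, [52] → M[52]=48
halt.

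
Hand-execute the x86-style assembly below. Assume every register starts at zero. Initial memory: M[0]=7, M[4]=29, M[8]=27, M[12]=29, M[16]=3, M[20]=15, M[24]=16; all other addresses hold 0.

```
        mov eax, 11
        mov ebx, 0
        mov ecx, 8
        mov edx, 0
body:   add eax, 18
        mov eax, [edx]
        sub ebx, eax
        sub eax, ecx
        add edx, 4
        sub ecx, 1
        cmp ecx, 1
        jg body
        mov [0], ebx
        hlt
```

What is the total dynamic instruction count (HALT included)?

62

mov eax, 11 → eax=11
mov ebx, 0 → ebx=0
mov ecx, 8 → ecx=8
mov edx, 0 → edx=0
add eax, 18 → eax=11+18=29
mov eax, [edx] → eax=M[0]=7
sub ebx, eax → ebx=0-7=-7
sub eax, ecx → eax=7-8=-1
add edx, 4 → edx=0+4=4
sub ecx, 1 → ecx=8-1=7
cmp ecx, 1  (cmp 7,1)
jg body: taken
add eax, 18 → eax=(-1)+18=17
mov eax, [edx] → eax=M[4]=29
sub ebx, eax → ebx=(-7)-29=-36
sub eax, ecx → eax=29-7=22
add edx, 4 → edx=4+4=8
sub ecx, 1 → ecx=7-1=6
cmp ecx, 1  (cmp 6,1)
jg body: taken
add eax, 18 → eax=22+18=40
mov eax, [edx] → eax=M[8]=27
sub ebx, eax → ebx=(-36)-27=-63
sub eax, ecx → eax=27-6=21
add edx, 4 → edx=8+4=12
sub ecx, 1 → ecx=6-1=5
cmp ecx, 1  (cmp 5,1)
jg body: taken
add eax, 18 → eax=21+18=39
mov eax, [edx] → eax=M[12]=29
sub ebx, eax → ebx=(-63)-29=-92
sub eax, ecx → eax=29-5=24
add edx, 4 → edx=12+4=16
sub ecx, 1 → ecx=5-1=4
cmp ecx, 1  (cmp 4,1)
jg body: taken
add eax, 18 → eax=24+18=42
mov eax, [edx] → eax=M[16]=3
sub ebx, eax → ebx=(-92)-3=-95
sub eax, ecx → eax=3-4=-1
add edx, 4 → edx=16+4=20
sub ecx, 1 → ecx=4-1=3
cmp ecx, 1  (cmp 3,1)
jg body: taken
add eax, 18 → eax=(-1)+18=17
mov eax, [edx] → eax=M[20]=15
sub ebx, eax → ebx=(-95)-15=-110
sub eax, ecx → eax=15-3=12
add edx, 4 → edx=20+4=24
sub ecx, 1 → ecx=3-1=2
cmp ecx, 1  (cmp 2,1)
jg body: taken
add eax, 18 → eax=12+18=30
mov eax, [edx] → eax=M[24]=16
sub ebx, eax → ebx=(-110)-16=-126
sub eax, ecx → eax=16-2=14
add edx, 4 → edx=24+4=28
sub ecx, 1 → ecx=2-1=1
cmp ecx, 1  (cmp 1,1)
jg body: not taken
mov [0], ebx → M[0]=-126
halt.
Total executed instructions: 62.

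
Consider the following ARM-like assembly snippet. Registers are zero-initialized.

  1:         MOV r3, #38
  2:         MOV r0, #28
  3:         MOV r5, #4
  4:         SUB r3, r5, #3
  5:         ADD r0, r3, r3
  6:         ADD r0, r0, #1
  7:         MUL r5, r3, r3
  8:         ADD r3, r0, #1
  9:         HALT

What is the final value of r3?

r3=38
r0=28
r5=4
r3=4-3=1
r0=1+1=2
r0=2+1=3
r5=1*1=1
r3=3+1=4
halt.

4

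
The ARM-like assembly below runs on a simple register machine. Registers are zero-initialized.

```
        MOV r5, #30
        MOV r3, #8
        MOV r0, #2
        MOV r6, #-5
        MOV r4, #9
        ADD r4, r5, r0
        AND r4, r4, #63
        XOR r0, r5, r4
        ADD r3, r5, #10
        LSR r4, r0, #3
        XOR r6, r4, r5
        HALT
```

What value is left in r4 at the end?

7

r5=30
r3=8
r0=2
r6=-5
r4=9
r4=30+2=32
r4=32&63=32
r0=30^32=62
r3=30+10=40
r4=62>>3=7
r6=7^30=25
halt.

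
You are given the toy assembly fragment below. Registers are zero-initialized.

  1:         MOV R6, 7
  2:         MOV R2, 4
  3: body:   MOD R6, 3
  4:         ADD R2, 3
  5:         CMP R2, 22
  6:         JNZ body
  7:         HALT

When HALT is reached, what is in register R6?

MOV R6, 7 → R6=7
MOV R2, 4 → R2=4
MOD R6, 3 → R6=7%3=1
ADD R2, 3 → R2=4+3=7
CMP R2, 22  (cmp 7,22)
JNZ body: taken
MOD R6, 3 → R6=1%3=1
ADD R2, 3 → R2=7+3=10
CMP R2, 22  (cmp 10,22)
JNZ body: taken
MOD R6, 3 → R6=1%3=1
ADD R2, 3 → R2=10+3=13
CMP R2, 22  (cmp 13,22)
JNZ body: taken
MOD R6, 3 → R6=1%3=1
ADD R2, 3 → R2=13+3=16
CMP R2, 22  (cmp 16,22)
JNZ body: taken
MOD R6, 3 → R6=1%3=1
ADD R2, 3 → R2=16+3=19
CMP R2, 22  (cmp 19,22)
JNZ body: taken
MOD R6, 3 → R6=1%3=1
ADD R2, 3 → R2=19+3=22
CMP R2, 22  (cmp 22,22)
JNZ body: not taken
halt.

1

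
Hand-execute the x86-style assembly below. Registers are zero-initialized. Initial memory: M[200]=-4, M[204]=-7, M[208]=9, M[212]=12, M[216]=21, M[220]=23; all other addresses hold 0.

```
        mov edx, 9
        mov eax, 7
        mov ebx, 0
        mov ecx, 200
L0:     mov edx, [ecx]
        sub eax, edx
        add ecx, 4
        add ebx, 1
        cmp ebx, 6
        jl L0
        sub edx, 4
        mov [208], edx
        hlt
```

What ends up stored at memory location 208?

edx=9
eax=7
ebx=0
ecx=200
edx=M[200]=-4
eax=7-(-4)=11
ecx=200+4=204
ebx=0+1=1
cmp ebx, 6  (cmp 1,6)
jl L0: taken
edx=M[204]=-7
eax=11-(-7)=18
ecx=204+4=208
ebx=1+1=2
cmp ebx, 6  (cmp 2,6)
jl L0: taken
edx=M[208]=9
eax=18-9=9
ecx=208+4=212
ebx=2+1=3
cmp ebx, 6  (cmp 3,6)
jl L0: taken
edx=M[212]=12
eax=9-12=-3
ecx=212+4=216
ebx=3+1=4
cmp ebx, 6  (cmp 4,6)
jl L0: taken
edx=M[216]=21
eax=(-3)-21=-24
ecx=216+4=220
ebx=4+1=5
cmp ebx, 6  (cmp 5,6)
jl L0: taken
edx=M[220]=23
eax=(-24)-23=-47
ecx=220+4=224
ebx=5+1=6
cmp ebx, 6  (cmp 6,6)
jl L0: not taken
edx=23-4=19
mov [208], edx → M[208]=19
halt.

19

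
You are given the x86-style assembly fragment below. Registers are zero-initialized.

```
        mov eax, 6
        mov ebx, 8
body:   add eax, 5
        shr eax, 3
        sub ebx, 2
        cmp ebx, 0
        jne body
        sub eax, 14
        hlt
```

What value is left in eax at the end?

-14

eax=6
ebx=8
eax=6+5=11
eax=11>>3=1
ebx=8-2=6
cmp ebx, 0  (cmp 6,0)
jne body: taken
eax=1+5=6
eax=6>>3=0
ebx=6-2=4
cmp ebx, 0  (cmp 4,0)
jne body: taken
eax=0+5=5
eax=5>>3=0
ebx=4-2=2
cmp ebx, 0  (cmp 2,0)
jne body: taken
eax=0+5=5
eax=5>>3=0
ebx=2-2=0
cmp ebx, 0  (cmp 0,0)
jne body: not taken
eax=0-14=-14
halt.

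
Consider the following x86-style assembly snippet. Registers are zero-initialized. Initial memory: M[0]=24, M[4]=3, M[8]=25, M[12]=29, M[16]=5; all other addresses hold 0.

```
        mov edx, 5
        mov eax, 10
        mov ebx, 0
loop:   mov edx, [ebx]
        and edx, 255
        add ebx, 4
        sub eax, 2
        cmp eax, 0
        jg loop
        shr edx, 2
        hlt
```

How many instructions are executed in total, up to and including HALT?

edx=5
eax=10
ebx=0
edx=M[0]=24
edx=24&255=24
ebx=0+4=4
eax=10-2=8
cmp eax, 0  (cmp 8,0)
jg loop: taken
edx=M[4]=3
edx=3&255=3
ebx=4+4=8
eax=8-2=6
cmp eax, 0  (cmp 6,0)
jg loop: taken
edx=M[8]=25
edx=25&255=25
ebx=8+4=12
eax=6-2=4
cmp eax, 0  (cmp 4,0)
jg loop: taken
edx=M[12]=29
edx=29&255=29
ebx=12+4=16
eax=4-2=2
cmp eax, 0  (cmp 2,0)
jg loop: taken
edx=M[16]=5
edx=5&255=5
ebx=16+4=20
eax=2-2=0
cmp eax, 0  (cmp 0,0)
jg loop: not taken
edx=5>>2=1
halt.
Total executed instructions: 35.

35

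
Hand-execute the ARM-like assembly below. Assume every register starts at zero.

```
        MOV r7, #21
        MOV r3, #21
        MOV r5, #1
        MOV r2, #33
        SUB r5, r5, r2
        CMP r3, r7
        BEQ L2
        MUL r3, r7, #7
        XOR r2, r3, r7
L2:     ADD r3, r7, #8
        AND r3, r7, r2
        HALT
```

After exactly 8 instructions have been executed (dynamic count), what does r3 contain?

29

r7=21
r3=21
r5=1
r2=33
r5=1-33=-32
CMP r3, r7  (cmp 21,21)
BEQ L2: taken
r3=21+8=29
After step 8: r3 = 29.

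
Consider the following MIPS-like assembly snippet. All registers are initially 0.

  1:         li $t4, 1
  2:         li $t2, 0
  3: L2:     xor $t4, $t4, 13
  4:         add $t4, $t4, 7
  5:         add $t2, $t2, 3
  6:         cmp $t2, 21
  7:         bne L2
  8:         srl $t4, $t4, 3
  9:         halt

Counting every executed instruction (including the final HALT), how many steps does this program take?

li $t4, 1 → $t4=1
li $t2, 0 → $t2=0
xor $t4, $t4, 13 → $t4=1^13=12
add $t4, $t4, 7 → $t4=12+7=19
add $t2, $t2, 3 → $t2=0+3=3
cmp $t2, 21  (cmp 3,21)
bne L2: taken
xor $t4, $t4, 13 → $t4=19^13=30
add $t4, $t4, 7 → $t4=30+7=37
add $t2, $t2, 3 → $t2=3+3=6
cmp $t2, 21  (cmp 6,21)
bne L2: taken
xor $t4, $t4, 13 → $t4=37^13=40
add $t4, $t4, 7 → $t4=40+7=47
add $t2, $t2, 3 → $t2=6+3=9
cmp $t2, 21  (cmp 9,21)
bne L2: taken
xor $t4, $t4, 13 → $t4=47^13=34
add $t4, $t4, 7 → $t4=34+7=41
add $t2, $t2, 3 → $t2=9+3=12
cmp $t2, 21  (cmp 12,21)
bne L2: taken
xor $t4, $t4, 13 → $t4=41^13=36
add $t4, $t4, 7 → $t4=36+7=43
add $t2, $t2, 3 → $t2=12+3=15
cmp $t2, 21  (cmp 15,21)
bne L2: taken
xor $t4, $t4, 13 → $t4=43^13=38
add $t4, $t4, 7 → $t4=38+7=45
add $t2, $t2, 3 → $t2=15+3=18
cmp $t2, 21  (cmp 18,21)
bne L2: taken
xor $t4, $t4, 13 → $t4=45^13=32
add $t4, $t4, 7 → $t4=32+7=39
add $t2, $t2, 3 → $t2=18+3=21
cmp $t2, 21  (cmp 21,21)
bne L2: not taken
srl $t4, $t4, 3 → $t4=39>>3=4
halt.
Total executed instructions: 39.

39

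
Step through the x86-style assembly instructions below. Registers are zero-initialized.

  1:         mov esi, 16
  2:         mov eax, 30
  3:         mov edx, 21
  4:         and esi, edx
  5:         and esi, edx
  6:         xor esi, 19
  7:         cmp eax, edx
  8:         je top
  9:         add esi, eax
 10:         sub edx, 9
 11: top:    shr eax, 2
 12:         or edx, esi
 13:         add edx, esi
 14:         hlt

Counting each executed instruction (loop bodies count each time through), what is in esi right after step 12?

mov esi, 16 → esi=16
mov eax, 30 → eax=30
mov edx, 21 → edx=21
and esi, edx → esi=16&21=16
and esi, edx → esi=16&21=16
xor esi, 19 → esi=16^19=3
cmp eax, edx  (cmp 30,21)
je top: not taken
add esi, eax → esi=3+30=33
sub edx, 9 → edx=21-9=12
shr eax, 2 → eax=30>>2=7
or edx, esi → edx=12|33=45
After step 12: esi = 33.

33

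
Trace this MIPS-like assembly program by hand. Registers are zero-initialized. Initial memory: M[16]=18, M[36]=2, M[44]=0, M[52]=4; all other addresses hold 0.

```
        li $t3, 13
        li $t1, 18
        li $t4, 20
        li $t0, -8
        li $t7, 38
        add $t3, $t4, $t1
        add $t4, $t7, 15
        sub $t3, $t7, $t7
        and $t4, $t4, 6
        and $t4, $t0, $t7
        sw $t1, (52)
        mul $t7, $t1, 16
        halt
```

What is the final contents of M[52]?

18

$t3=13
$t1=18
$t4=20
$t0=-8
$t7=38
$t3=20+18=38
$t4=38+15=53
$t3=38-38=0
$t4=53&6=4
$t4=(-8)&38=32
sw $t1, (52) → M[52]=18
$t7=18*16=288
halt.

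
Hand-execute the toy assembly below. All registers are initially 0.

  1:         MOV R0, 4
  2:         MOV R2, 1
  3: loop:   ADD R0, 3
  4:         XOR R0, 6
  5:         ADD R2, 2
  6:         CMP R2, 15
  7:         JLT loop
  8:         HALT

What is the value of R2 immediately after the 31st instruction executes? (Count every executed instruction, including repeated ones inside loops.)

R0=4
R2=1
R0=4+3=7
R0=7^6=1
R2=1+2=3
CMP R2, 15  (cmp 3,15)
JLT loop: taken
R0=1+3=4
R0=4^6=2
R2=3+2=5
CMP R2, 15  (cmp 5,15)
JLT loop: taken
R0=2+3=5
R0=5^6=3
R2=5+2=7
CMP R2, 15  (cmp 7,15)
JLT loop: taken
R0=3+3=6
R0=6^6=0
R2=7+2=9
CMP R2, 15  (cmp 9,15)
JLT loop: taken
R0=0+3=3
R0=3^6=5
R2=9+2=11
CMP R2, 15  (cmp 11,15)
JLT loop: taken
R0=5+3=8
R0=8^6=14
R2=11+2=13
CMP R2, 15  (cmp 13,15)
After step 31: R2 = 13.

13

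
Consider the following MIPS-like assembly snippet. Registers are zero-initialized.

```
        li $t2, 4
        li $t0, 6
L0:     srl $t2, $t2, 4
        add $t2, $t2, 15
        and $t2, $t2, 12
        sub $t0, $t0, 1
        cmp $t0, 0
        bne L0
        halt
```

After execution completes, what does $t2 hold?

after li $t2, 4: $t2=4
after li $t0, 6: $t0=6
after srl $t2, $t2, 4: $t2=4>>4=0
after add $t2, $t2, 15: $t2=0+15=15
after and $t2, $t2, 12: $t2=15&12=12
after sub $t0, $t0, 1: $t0=6-1=5
cmp $t0, 0  (cmp 5,0)
bne L0: taken
after srl $t2, $t2, 4: $t2=12>>4=0
after add $t2, $t2, 15: $t2=0+15=15
after and $t2, $t2, 12: $t2=15&12=12
after sub $t0, $t0, 1: $t0=5-1=4
cmp $t0, 0  (cmp 4,0)
bne L0: taken
after srl $t2, $t2, 4: $t2=12>>4=0
after add $t2, $t2, 15: $t2=0+15=15
after and $t2, $t2, 12: $t2=15&12=12
after sub $t0, $t0, 1: $t0=4-1=3
cmp $t0, 0  (cmp 3,0)
bne L0: taken
after srl $t2, $t2, 4: $t2=12>>4=0
after add $t2, $t2, 15: $t2=0+15=15
after and $t2, $t2, 12: $t2=15&12=12
after sub $t0, $t0, 1: $t0=3-1=2
cmp $t0, 0  (cmp 2,0)
bne L0: taken
after srl $t2, $t2, 4: $t2=12>>4=0
after add $t2, $t2, 15: $t2=0+15=15
after and $t2, $t2, 12: $t2=15&12=12
after sub $t0, $t0, 1: $t0=2-1=1
cmp $t0, 0  (cmp 1,0)
bne L0: taken
after srl $t2, $t2, 4: $t2=12>>4=0
after add $t2, $t2, 15: $t2=0+15=15
after and $t2, $t2, 12: $t2=15&12=12
after sub $t0, $t0, 1: $t0=1-1=0
cmp $t0, 0  (cmp 0,0)
bne L0: not taken
halt.

12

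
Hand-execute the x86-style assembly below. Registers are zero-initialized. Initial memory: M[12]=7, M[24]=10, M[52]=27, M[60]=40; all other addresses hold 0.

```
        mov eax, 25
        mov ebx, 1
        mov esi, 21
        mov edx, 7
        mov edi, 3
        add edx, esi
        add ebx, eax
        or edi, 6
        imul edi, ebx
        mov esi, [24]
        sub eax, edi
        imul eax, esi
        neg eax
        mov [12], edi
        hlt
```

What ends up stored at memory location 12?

eax=25
ebx=1
esi=21
edx=7
edi=3
edx=7+21=28
ebx=1+25=26
edi=3|6=7
edi=7*26=182
esi=M[24]=10
eax=25-182=-157
eax=(-157)*10=-1570
eax=-(-1570)=1570
mov [12], edi → M[12]=182
halt.

182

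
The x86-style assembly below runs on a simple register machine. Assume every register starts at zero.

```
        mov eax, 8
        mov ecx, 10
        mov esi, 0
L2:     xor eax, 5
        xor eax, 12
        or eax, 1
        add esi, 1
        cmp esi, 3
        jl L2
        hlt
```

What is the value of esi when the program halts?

3

mov eax, 8 → eax=8
mov ecx, 10 → ecx=10
mov esi, 0 → esi=0
xor eax, 5 → eax=8^5=13
xor eax, 12 → eax=13^12=1
or eax, 1 → eax=1|1=1
add esi, 1 → esi=0+1=1
cmp esi, 3  (cmp 1,3)
jl L2: taken
xor eax, 5 → eax=1^5=4
xor eax, 12 → eax=4^12=8
or eax, 1 → eax=8|1=9
add esi, 1 → esi=1+1=2
cmp esi, 3  (cmp 2,3)
jl L2: taken
xor eax, 5 → eax=9^5=12
xor eax, 12 → eax=12^12=0
or eax, 1 → eax=0|1=1
add esi, 1 → esi=2+1=3
cmp esi, 3  (cmp 3,3)
jl L2: not taken
halt.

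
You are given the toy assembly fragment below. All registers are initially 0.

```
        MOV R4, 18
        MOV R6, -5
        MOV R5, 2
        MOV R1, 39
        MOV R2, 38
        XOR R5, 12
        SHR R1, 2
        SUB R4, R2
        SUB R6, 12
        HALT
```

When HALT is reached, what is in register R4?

-20

after MOV R4, 18: R4=18
after MOV R6, -5: R6=-5
after MOV R5, 2: R5=2
after MOV R1, 39: R1=39
after MOV R2, 38: R2=38
after XOR R5, 12: R5=2^12=14
after SHR R1, 2: R1=39>>2=9
after SUB R4, R2: R4=18-38=-20
after SUB R6, 12: R6=(-5)-12=-17
halt.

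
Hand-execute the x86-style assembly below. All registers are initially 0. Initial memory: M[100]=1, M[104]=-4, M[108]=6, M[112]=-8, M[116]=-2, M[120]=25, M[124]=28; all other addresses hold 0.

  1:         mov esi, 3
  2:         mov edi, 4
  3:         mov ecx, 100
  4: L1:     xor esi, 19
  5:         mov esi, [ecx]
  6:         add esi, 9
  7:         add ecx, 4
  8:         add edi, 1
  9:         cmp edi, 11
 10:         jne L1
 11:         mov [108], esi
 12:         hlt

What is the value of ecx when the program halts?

mov esi, 3 → esi=3
mov edi, 4 → edi=4
mov ecx, 100 → ecx=100
xor esi, 19 → esi=3^19=16
mov esi, [ecx] → esi=M[100]=1
add esi, 9 → esi=1+9=10
add ecx, 4 → ecx=100+4=104
add edi, 1 → edi=4+1=5
cmp edi, 11  (cmp 5,11)
jne L1: taken
xor esi, 19 → esi=10^19=25
mov esi, [ecx] → esi=M[104]=-4
add esi, 9 → esi=(-4)+9=5
add ecx, 4 → ecx=104+4=108
add edi, 1 → edi=5+1=6
cmp edi, 11  (cmp 6,11)
jne L1: taken
xor esi, 19 → esi=5^19=22
mov esi, [ecx] → esi=M[108]=6
add esi, 9 → esi=6+9=15
add ecx, 4 → ecx=108+4=112
add edi, 1 → edi=6+1=7
cmp edi, 11  (cmp 7,11)
jne L1: taken
xor esi, 19 → esi=15^19=28
mov esi, [ecx] → esi=M[112]=-8
add esi, 9 → esi=(-8)+9=1
add ecx, 4 → ecx=112+4=116
add edi, 1 → edi=7+1=8
cmp edi, 11  (cmp 8,11)
jne L1: taken
xor esi, 19 → esi=1^19=18
mov esi, [ecx] → esi=M[116]=-2
add esi, 9 → esi=(-2)+9=7
add ecx, 4 → ecx=116+4=120
add edi, 1 → edi=8+1=9
cmp edi, 11  (cmp 9,11)
jne L1: taken
xor esi, 19 → esi=7^19=20
mov esi, [ecx] → esi=M[120]=25
add esi, 9 → esi=25+9=34
add ecx, 4 → ecx=120+4=124
add edi, 1 → edi=9+1=10
cmp edi, 11  (cmp 10,11)
jne L1: taken
xor esi, 19 → esi=34^19=49
mov esi, [ecx] → esi=M[124]=28
add esi, 9 → esi=28+9=37
add ecx, 4 → ecx=124+4=128
add edi, 1 → edi=10+1=11
cmp edi, 11  (cmp 11,11)
jne L1: not taken
mov [108], esi → M[108]=37
halt.

128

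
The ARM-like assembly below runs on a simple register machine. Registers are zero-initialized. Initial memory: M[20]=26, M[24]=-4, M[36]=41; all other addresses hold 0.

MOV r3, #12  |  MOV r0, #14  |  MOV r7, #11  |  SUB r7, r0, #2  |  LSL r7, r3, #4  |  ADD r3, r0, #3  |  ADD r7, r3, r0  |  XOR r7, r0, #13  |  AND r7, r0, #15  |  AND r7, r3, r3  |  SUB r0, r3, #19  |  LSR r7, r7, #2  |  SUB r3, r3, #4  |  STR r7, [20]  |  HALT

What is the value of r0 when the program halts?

MOV r3, #12 → r3=12
MOV r0, #14 → r0=14
MOV r7, #11 → r7=11
SUB r7, r0, #2 → r7=14-2=12
LSL r7, r3, #4 → r7=12<<4=192
ADD r3, r0, #3 → r3=14+3=17
ADD r7, r3, r0 → r7=17+14=31
XOR r7, r0, #13 → r7=14^13=3
AND r7, r0, #15 → r7=14&15=14
AND r7, r3, r3 → r7=17&17=17
SUB r0, r3, #19 → r0=17-19=-2
LSR r7, r7, #2 → r7=17>>2=4
SUB r3, r3, #4 → r3=17-4=13
STR r7, [20] → M[20]=4
halt.

-2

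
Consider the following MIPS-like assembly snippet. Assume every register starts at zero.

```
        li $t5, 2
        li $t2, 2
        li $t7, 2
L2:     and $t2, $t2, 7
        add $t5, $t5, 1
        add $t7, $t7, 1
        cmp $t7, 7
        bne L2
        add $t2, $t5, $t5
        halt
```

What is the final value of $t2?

$t5=2
$t2=2
$t7=2
$t2=2&7=2
$t5=2+1=3
$t7=2+1=3
cmp $t7, 7  (cmp 3,7)
bne L2: taken
$t2=2&7=2
$t5=3+1=4
$t7=3+1=4
cmp $t7, 7  (cmp 4,7)
bne L2: taken
$t2=2&7=2
$t5=4+1=5
$t7=4+1=5
cmp $t7, 7  (cmp 5,7)
bne L2: taken
$t2=2&7=2
$t5=5+1=6
$t7=5+1=6
cmp $t7, 7  (cmp 6,7)
bne L2: taken
$t2=2&7=2
$t5=6+1=7
$t7=6+1=7
cmp $t7, 7  (cmp 7,7)
bne L2: not taken
$t2=7+7=14
halt.

14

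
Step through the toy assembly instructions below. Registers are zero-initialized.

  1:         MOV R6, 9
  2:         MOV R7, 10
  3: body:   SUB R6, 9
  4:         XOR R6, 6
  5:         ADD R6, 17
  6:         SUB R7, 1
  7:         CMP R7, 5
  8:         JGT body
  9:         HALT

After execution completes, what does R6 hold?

after MOV R6, 9: R6=9
after MOV R7, 10: R7=10
after SUB R6, 9: R6=9-9=0
after XOR R6, 6: R6=0^6=6
after ADD R6, 17: R6=6+17=23
after SUB R7, 1: R7=10-1=9
CMP R7, 5  (cmp 9,5)
JGT body: taken
after SUB R6, 9: R6=23-9=14
after XOR R6, 6: R6=14^6=8
after ADD R6, 17: R6=8+17=25
after SUB R7, 1: R7=9-1=8
CMP R7, 5  (cmp 8,5)
JGT body: taken
after SUB R6, 9: R6=25-9=16
after XOR R6, 6: R6=16^6=22
after ADD R6, 17: R6=22+17=39
after SUB R7, 1: R7=8-1=7
CMP R7, 5  (cmp 7,5)
JGT body: taken
after SUB R6, 9: R6=39-9=30
after XOR R6, 6: R6=30^6=24
after ADD R6, 17: R6=24+17=41
after SUB R7, 1: R7=7-1=6
CMP R7, 5  (cmp 6,5)
JGT body: taken
after SUB R6, 9: R6=41-9=32
after XOR R6, 6: R6=32^6=38
after ADD R6, 17: R6=38+17=55
after SUB R7, 1: R7=6-1=5
CMP R7, 5  (cmp 5,5)
JGT body: not taken
halt.

55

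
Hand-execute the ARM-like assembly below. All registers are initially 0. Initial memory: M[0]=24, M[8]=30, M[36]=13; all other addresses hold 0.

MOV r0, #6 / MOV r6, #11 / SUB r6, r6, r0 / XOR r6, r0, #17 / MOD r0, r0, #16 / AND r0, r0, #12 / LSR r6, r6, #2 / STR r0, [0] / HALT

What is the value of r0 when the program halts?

after MOV r0, #6: r0=6
after MOV r6, #11: r6=11
after SUB r6, r6, r0: r6=11-6=5
after XOR r6, r0, #17: r6=6^17=23
after MOD r0, r0, #16: r0=6%16=6
after AND r0, r0, #12: r0=6&12=4
after LSR r6, r6, #2: r6=23>>2=5
STR r0, [0] → M[0]=4
halt.

4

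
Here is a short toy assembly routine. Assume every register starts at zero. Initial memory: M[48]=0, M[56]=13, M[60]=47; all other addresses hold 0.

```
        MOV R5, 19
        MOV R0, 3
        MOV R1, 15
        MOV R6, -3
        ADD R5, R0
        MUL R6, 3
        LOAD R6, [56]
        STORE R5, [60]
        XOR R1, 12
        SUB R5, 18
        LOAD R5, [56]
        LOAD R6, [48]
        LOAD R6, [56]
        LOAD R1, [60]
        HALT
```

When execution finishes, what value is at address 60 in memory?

22

R5=19
R0=3
R1=15
R6=-3
R5=19+3=22
R6=(-3)*3=-9
R6=M[56]=13
STORE R5, [60] → M[60]=22
R1=15^12=3
R5=22-18=4
R5=M[56]=13
R6=M[48]=0
R6=M[56]=13
R1=M[60]=22
halt.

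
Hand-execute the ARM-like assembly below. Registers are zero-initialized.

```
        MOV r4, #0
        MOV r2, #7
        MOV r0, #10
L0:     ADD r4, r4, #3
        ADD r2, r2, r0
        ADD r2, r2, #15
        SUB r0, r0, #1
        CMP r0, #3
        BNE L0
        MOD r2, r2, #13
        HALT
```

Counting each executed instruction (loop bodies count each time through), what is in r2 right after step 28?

101

after MOV r4, #0: r4=0
after MOV r2, #7: r2=7
after MOV r0, #10: r0=10
after ADD r4, r4, #3: r4=0+3=3
after ADD r2, r2, r0: r2=7+10=17
after ADD r2, r2, #15: r2=17+15=32
after SUB r0, r0, #1: r0=10-1=9
CMP r0, #3  (cmp 9,3)
BNE L0: taken
after ADD r4, r4, #3: r4=3+3=6
after ADD r2, r2, r0: r2=32+9=41
after ADD r2, r2, #15: r2=41+15=56
after SUB r0, r0, #1: r0=9-1=8
CMP r0, #3  (cmp 8,3)
BNE L0: taken
after ADD r4, r4, #3: r4=6+3=9
after ADD r2, r2, r0: r2=56+8=64
after ADD r2, r2, #15: r2=64+15=79
after SUB r0, r0, #1: r0=8-1=7
CMP r0, #3  (cmp 7,3)
BNE L0: taken
after ADD r4, r4, #3: r4=9+3=12
after ADD r2, r2, r0: r2=79+7=86
after ADD r2, r2, #15: r2=86+15=101
after SUB r0, r0, #1: r0=7-1=6
CMP r0, #3  (cmp 6,3)
BNE L0: taken
after ADD r4, r4, #3: r4=12+3=15
After step 28: r2 = 101.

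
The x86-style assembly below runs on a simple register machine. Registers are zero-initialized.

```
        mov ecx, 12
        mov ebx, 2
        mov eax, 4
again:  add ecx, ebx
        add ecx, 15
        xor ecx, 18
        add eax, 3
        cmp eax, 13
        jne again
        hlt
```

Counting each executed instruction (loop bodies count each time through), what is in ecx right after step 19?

ecx=12
ebx=2
eax=4
ecx=12+2=14
ecx=14+15=29
ecx=29^18=15
eax=4+3=7
cmp eax, 13  (cmp 7,13)
jne again: taken
ecx=15+2=17
ecx=17+15=32
ecx=32^18=50
eax=7+3=10
cmp eax, 13  (cmp 10,13)
jne again: taken
ecx=50+2=52
ecx=52+15=67
ecx=67^18=81
eax=10+3=13
After step 19: ecx = 81.

81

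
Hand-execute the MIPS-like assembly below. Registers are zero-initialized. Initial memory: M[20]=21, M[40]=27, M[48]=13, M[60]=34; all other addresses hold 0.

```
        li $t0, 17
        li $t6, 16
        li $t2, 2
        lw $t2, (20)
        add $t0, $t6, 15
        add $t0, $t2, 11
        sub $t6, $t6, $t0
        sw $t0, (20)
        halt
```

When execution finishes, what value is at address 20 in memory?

li $t0, 17 → $t0=17
li $t6, 16 → $t6=16
li $t2, 2 → $t2=2
lw $t2, (20) → $t2=M[20]=21
add $t0, $t6, 15 → $t0=16+15=31
add $t0, $t2, 11 → $t0=21+11=32
sub $t6, $t6, $t0 → $t6=16-32=-16
sw $t0, (20) → M[20]=32
halt.

32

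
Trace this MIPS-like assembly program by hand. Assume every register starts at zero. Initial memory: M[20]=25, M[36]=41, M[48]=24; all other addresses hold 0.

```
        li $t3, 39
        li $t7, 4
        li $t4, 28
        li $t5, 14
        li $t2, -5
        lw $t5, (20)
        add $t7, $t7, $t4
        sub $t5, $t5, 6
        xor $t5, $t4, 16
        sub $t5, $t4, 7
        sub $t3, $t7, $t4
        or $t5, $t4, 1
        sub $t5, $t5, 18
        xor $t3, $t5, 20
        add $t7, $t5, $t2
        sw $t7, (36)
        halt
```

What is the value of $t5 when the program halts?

$t3=39
$t7=4
$t4=28
$t5=14
$t2=-5
$t5=M[20]=25
$t7=4+28=32
$t5=25-6=19
$t5=28^16=12
$t5=28-7=21
$t3=32-28=4
$t5=28|1=29
$t5=29-18=11
$t3=11^20=31
$t7=11+(-5)=6
sw $t7, (36) → M[36]=6
halt.

11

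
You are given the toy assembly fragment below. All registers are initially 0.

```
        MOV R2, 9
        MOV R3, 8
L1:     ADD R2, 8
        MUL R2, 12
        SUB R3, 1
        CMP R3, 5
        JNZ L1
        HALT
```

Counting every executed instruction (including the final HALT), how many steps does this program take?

R2=9
R3=8
R2=9+8=17
R2=17*12=204
R3=8-1=7
CMP R3, 5  (cmp 7,5)
JNZ L1: taken
R2=204+8=212
R2=212*12=2544
R3=7-1=6
CMP R3, 5  (cmp 6,5)
JNZ L1: taken
R2=2544+8=2552
R2=2552*12=30624
R3=6-1=5
CMP R3, 5  (cmp 5,5)
JNZ L1: not taken
halt.
Total executed instructions: 18.

18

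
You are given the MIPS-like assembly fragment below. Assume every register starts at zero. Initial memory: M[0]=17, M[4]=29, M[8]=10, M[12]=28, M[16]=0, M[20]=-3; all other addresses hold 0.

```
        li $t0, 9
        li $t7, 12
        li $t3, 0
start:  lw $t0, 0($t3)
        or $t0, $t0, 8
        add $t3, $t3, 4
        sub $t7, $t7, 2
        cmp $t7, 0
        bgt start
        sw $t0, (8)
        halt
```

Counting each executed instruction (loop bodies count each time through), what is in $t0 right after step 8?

25

$t0=9
$t7=12
$t3=0
$t0=M[0]=17
$t0=17|8=25
$t3=0+4=4
$t7=12-2=10
cmp $t7, 0  (cmp 10,0)
After step 8: $t0 = 25.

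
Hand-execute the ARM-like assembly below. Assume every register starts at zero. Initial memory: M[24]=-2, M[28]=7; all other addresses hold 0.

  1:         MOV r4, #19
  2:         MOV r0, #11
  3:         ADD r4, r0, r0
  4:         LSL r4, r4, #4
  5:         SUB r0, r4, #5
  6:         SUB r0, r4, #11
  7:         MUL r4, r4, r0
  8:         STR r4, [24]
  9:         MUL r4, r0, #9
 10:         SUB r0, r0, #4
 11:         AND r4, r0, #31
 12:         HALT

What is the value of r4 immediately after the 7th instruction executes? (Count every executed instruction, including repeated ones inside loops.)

MOV r4, #19 → r4=19
MOV r0, #11 → r0=11
ADD r4, r0, r0 → r4=11+11=22
LSL r4, r4, #4 → r4=22<<4=352
SUB r0, r4, #5 → r0=352-5=347
SUB r0, r4, #11 → r0=352-11=341
MUL r4, r4, r0 → r4=352*341=120032
After step 7: r4 = 120032.

120032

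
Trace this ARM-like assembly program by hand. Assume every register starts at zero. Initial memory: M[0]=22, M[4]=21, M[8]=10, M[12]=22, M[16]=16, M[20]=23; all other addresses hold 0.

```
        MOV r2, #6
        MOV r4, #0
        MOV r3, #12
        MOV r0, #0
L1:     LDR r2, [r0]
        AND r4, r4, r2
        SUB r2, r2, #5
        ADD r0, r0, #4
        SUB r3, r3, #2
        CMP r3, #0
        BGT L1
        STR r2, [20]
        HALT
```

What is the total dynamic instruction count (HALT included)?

after MOV r2, #6: r2=6
after MOV r4, #0: r4=0
after MOV r3, #12: r3=12
after MOV r0, #0: r0=0
after LDR r2, [r0]: r2=M[0]=22
after AND r4, r4, r2: r4=0&22=0
after SUB r2, r2, #5: r2=22-5=17
after ADD r0, r0, #4: r0=0+4=4
after SUB r3, r3, #2: r3=12-2=10
CMP r3, #0  (cmp 10,0)
BGT L1: taken
after LDR r2, [r0]: r2=M[4]=21
after AND r4, r4, r2: r4=0&21=0
after SUB r2, r2, #5: r2=21-5=16
after ADD r0, r0, #4: r0=4+4=8
after SUB r3, r3, #2: r3=10-2=8
CMP r3, #0  (cmp 8,0)
BGT L1: taken
after LDR r2, [r0]: r2=M[8]=10
after AND r4, r4, r2: r4=0&10=0
after SUB r2, r2, #5: r2=10-5=5
after ADD r0, r0, #4: r0=8+4=12
after SUB r3, r3, #2: r3=8-2=6
CMP r3, #0  (cmp 6,0)
BGT L1: taken
after LDR r2, [r0]: r2=M[12]=22
after AND r4, r4, r2: r4=0&22=0
after SUB r2, r2, #5: r2=22-5=17
after ADD r0, r0, #4: r0=12+4=16
after SUB r3, r3, #2: r3=6-2=4
CMP r3, #0  (cmp 4,0)
BGT L1: taken
after LDR r2, [r0]: r2=M[16]=16
after AND r4, r4, r2: r4=0&16=0
after SUB r2, r2, #5: r2=16-5=11
after ADD r0, r0, #4: r0=16+4=20
after SUB r3, r3, #2: r3=4-2=2
CMP r3, #0  (cmp 2,0)
BGT L1: taken
after LDR r2, [r0]: r2=M[20]=23
after AND r4, r4, r2: r4=0&23=0
after SUB r2, r2, #5: r2=23-5=18
after ADD r0, r0, #4: r0=20+4=24
after SUB r3, r3, #2: r3=2-2=0
CMP r3, #0  (cmp 0,0)
BGT L1: not taken
STR r2, [20] → M[20]=18
halt.
Total executed instructions: 48.

48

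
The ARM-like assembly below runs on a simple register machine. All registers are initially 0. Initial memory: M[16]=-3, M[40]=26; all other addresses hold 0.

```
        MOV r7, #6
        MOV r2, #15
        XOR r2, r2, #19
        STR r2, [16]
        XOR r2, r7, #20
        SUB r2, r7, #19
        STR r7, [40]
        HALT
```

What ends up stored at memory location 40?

after MOV r7, #6: r7=6
after MOV r2, #15: r2=15
after XOR r2, r2, #19: r2=15^19=28
STR r2, [16] → M[16]=28
after XOR r2, r7, #20: r2=6^20=18
after SUB r2, r7, #19: r2=6-19=-13
STR r7, [40] → M[40]=6
halt.

6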